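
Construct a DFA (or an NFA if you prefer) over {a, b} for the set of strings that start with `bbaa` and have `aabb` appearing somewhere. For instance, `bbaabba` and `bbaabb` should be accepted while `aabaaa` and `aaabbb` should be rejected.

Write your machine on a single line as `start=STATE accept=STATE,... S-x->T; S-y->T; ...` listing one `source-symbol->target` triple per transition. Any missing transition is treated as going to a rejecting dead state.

start=q0; accept=q8; q0-a->q1; q0-b->q2; q1-a->q1; q1-b->q1; q2-a->q1; q2-b->q3; q3-a->q4; q3-b->q1; q4-a->q5; q4-b->q1; q5-a->q5; q5-b->q6; q6-a->q7; q6-b->q8; q7-a->q5; q7-b->q9; q8-a->q8; q8-b->q8; q9-a->q7; q9-b->q9

Run two small machines in parallel and take their product. One (6 states) tracks whether the input so far still matches the prefix `bbaa`; the other (5 states) tracks whether and how much of `aabb` has been seen. Each combined state is a pair, one component from each; accept when both components accept. Minimizing collapses redundant product states.
10 states suffice.
        a   b  
>  q0   q1  q2 
   q1   q1  q1 
   q2   q1  q3 
   q3   q4  q1 
   q4   q5  q1 
   q5   q5  q6 
   q6   q7  q8 
   q7   q5  q9 
 * q8   q8  q8 
   q9   q7  q9 
(> = start, * = accepting)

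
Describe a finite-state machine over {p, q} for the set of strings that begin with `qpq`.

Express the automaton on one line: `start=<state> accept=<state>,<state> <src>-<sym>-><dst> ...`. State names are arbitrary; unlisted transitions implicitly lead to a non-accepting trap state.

Check the first 3 symbols one by one: S0 through S2 record how many have matched `qpq` so far; any wrong symbol goes to the dead state S4. After all 3 match we enter the accepting sink S3.
        p   q  
>  S0   S4  S1 
   S1   S2  S4 
   S2   S4  S3 
 * S3   S3  S3 
   S4   S4  S4 
(> = start, * = accepting)

start=S0 accept=S3 S0-p->S4 S0-q->S1 S1-p->S2 S1-q->S4 S2-p->S4 S2-q->S3 S3-p->S3 S3-q->S3 S4-p->S4 S4-q->S4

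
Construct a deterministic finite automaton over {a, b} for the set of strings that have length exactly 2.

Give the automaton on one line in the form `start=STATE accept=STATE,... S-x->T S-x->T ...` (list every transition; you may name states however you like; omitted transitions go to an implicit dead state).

We only need to distinguish lengths 0, 1, …, 2, and '>2'. Chain q0 → q1 → q2 → q3 on every symbol, with q3 looping. Accepting states: {q2}.
With 4 states:
        a   b  
>  q0   q1  q1 
   q1   q2  q2 
 * q2   q3  q3 
   q3   q3  q3 
(> = start, * = accepting)

start=q0 accept=q2 q0-a->q1 q0-b->q1 q1-a->q2 q1-b->q2 q2-a->q3 q2-b->q3 q3-a->q3 q3-b->q3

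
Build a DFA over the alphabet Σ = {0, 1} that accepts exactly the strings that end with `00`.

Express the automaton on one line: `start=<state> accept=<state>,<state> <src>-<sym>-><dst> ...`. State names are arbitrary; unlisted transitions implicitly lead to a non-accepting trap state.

start=q0 accept=q2 q0-0->q1 q0-1->q0 q1-0->q2 q1-1->q0 q2-0->q2 q2-1->q0

Remember how much of `00` the current input suffix matches. State q0 means no match yet; q1 means the last symbol is `0`; q2 means the last 2 symbols are `00`. Only q2 accepts. On a mismatch, fall back to the longest proper suffix that is still a prefix of `00`.
3 states suffice.
        0   1  
>  q0   q1  q0 
   q1   q2  q0 
 * q2   q2  q0 
(> = start, * = accepting)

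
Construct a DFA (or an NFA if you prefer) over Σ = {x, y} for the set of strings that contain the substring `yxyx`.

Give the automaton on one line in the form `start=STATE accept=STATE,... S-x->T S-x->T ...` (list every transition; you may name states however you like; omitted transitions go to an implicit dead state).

Track how much of `yxyx` has been matched so far: state q0 is no progress, q4 is the absorbing accept state reached once `yxyx` has occurred. Intermediate states record partial matches; on a mismatch, fall back to the longest reusable overlap.
With 5 states:
        x   y  
>  q0   q0  q1 
   q1   q2  q1 
   q2   q0  q3 
   q3   q4  q1 
 * q4   q4  q4 
(> = start, * = accepting)

start=q0 accept=q4 q0-x->q0 q0-y->q1 q1-x->q2 q1-y->q1 q2-x->q0 q2-y->q3 q3-x->q4 q3-y->q1 q4-x->q4 q4-y->q4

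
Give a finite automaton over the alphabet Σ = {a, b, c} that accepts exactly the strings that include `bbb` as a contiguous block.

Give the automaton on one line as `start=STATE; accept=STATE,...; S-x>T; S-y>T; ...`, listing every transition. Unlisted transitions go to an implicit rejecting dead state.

start=q0; accept=q3; q0-a>q0; q0-b>q1; q0-c>q0; q1-a>q0; q1-b>q2; q1-c>q0; q2-a>q0; q2-b>q3; q2-c>q0; q3-a>q3; q3-b>q3; q3-c>q3

Track how much of `bbb` has been matched so far: state q0 is no progress, q3 is the absorbing accept state reached once `bbb` has occurred. Intermediate states record partial matches; on a mismatch, fall back to the longest reusable overlap.
        a   b   c  
>  q0   q0  q1  q0 
   q1   q0  q2  q0 
   q2   q0  q3  q0 
 * q3   q3  q3  q3 
(> = start, * = accepting)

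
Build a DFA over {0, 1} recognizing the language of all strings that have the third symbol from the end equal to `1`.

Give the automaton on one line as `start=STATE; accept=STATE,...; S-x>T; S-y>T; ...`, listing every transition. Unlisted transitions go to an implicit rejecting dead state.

start=q0; accept=q11,q12,q13,q14; q0-0>q1; q0-1>q2; q1-0>q3; q1-1>q4; q2-0>q5; q2-1>q6; q3-0>q7; q3-1>q8; q4-0>q9; q4-1>q10; q5-0>q11; q5-1>q12; q6-0>q13; q6-1>q14; q7-0>q7; q7-1>q8; q8-0>q9; q8-1>q10; q9-0>q11; q9-1>q12; q10-0>q13; q10-1>q14; q11-0>q7; q11-1>q8; q12-0>q9; q12-1>q10; q13-0>q11; q13-1>q12; q14-0>q13; q14-1>q14

A DFA must remember the last 3 symbols (since which symbol is third-to-last isn't known until the input ends). Use one state per possible window of the last ≤3 symbols; accept from those whose window starts with `1`.
A 15-state machine:
          0    1  
>  q0     q1   q2 
   q1     q3   q4 
   q2     q5   q6 
   q3     q7   q8 
   q4     q9  q10 
   q5    q11  q12 
   q6    q13  q14 
   q7     q7   q8 
   q8     q9  q10 
   q9    q11  q12 
   q10   q13  q14 
 * q11    q7   q8 
 * q12    q9  q10 
 * q13   q11  q12 
 * q14   q13  q14 
(> = start, * = accepting)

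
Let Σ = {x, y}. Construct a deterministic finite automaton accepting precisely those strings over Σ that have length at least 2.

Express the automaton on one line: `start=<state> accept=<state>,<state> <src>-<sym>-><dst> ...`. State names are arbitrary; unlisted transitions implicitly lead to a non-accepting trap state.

start=S0 accept=S2,S3 S0-x->S1 S0-y->S1 S1-x->S2 S1-y->S2 S2-x->S3 S2-y->S3 S3-x->S3 S3-y->S3

We only need to distinguish lengths 0, 1, …, 2, and '>2'. Chain S0 → S1 → S2 → S3 on every symbol, with S3 looping. Accepting states: {S2, S3}.
        x   y  
>  S0   S1  S1 
   S1   S2  S2 
 * S2   S3  S3 
 * S3   S3  S3 
(> = start, * = accepting)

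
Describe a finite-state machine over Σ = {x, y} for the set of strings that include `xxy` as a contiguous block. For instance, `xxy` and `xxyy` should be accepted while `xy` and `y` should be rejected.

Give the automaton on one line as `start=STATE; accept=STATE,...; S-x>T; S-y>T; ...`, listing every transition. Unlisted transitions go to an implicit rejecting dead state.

start=A; accept=D; A-x>B; A-y>A; B-x>C; B-y>A; C-x>C; C-y>D; D-x>D; D-y>D

States A..C record the length of the longest prefix of `xxy` that matches the current input suffix. Reaching D means `xxy` has been seen, and we stay there forever. Accept from D.
       x  y 
>  A   B  A 
   B   C  A 
   C   C  D 
 * D   D  D 
(> = start, * = accepting)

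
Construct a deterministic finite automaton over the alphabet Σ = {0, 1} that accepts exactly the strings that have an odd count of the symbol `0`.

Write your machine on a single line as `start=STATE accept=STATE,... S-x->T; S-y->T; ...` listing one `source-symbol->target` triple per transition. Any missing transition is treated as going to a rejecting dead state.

start=A; accept=B; A-0->B; A-1->A; B-0->A; B-1->B

Keep the running count of `0`s modulo 2: each `0` advances along the cycle A → B → A while other symbols loop. Accept at B.
       0  1 
>  A   B  A 
 * B   A  B 
(> = start, * = accepting)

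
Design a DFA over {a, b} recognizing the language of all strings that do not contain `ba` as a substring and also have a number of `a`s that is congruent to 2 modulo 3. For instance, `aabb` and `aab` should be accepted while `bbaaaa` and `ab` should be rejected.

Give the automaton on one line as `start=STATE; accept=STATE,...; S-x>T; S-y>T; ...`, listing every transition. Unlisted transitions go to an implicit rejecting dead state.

Build one automaton per condition and run them in lockstep. One (3 states) tracks partial matches of the forbidden pattern `ba`; the other (3 states) tracks the count of `a`s modulo 3. Each combined state is a pair, one component from each; accept when both components accept. Minimizing collapses redundant product states.
With 5 states:
        a   b  
>  q0   q1  q2 
   q1   q3  q2 
   q2   q2  q2 
 * q3   q0  q4 
 * q4   q2  q4 
(> = start, * = accepting)

start=q0; accept=q3,q4; q0-a>q1; q0-b>q2; q1-a>q3; q1-b>q2; q2-a>q2; q2-b>q2; q3-a>q0; q3-b>q4; q4-a>q2; q4-b>q4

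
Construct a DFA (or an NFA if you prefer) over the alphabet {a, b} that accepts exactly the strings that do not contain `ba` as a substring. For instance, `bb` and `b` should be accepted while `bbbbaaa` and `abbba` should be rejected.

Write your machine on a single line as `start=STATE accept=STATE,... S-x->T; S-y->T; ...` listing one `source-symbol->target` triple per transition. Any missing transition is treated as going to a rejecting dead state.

Track partial matches of the forbidden pattern `ba`. State s2 is a dead state reached once `ba` has occurred; every other state accepts. s0 means no part of `ba` is currently matched.
With 3 states:
        a   b  
>* s0   s0  s1 
 * s1   s2  s1 
   s2   s2  s2 
(> = start, * = accepting)

start=s0; accept=s0,s1; s0-a->s0; s0-b->s1; s1-a->s2; s1-b->s1; s2-a->s2; s2-b->s2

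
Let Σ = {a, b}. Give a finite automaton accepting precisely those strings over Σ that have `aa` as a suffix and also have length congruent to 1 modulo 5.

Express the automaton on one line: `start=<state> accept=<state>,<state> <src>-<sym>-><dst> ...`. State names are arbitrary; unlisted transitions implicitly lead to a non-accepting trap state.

Run two small machines in parallel and take their product. The first has 3 states tracking how much of the suffix `aa` has currently been matched; the second has 5 states tracking the input length modulo 5. A product state is a pair (one from each), accepting exactly when both do.
With 15 states:
          a    b  
>  s0     s1   s2 
   s1     s3   s4 
   s2     s5   s4 
   s3     s6   s7 
   s4     s8   s7 
   s5     s6   s7 
   s6     s9  s10 
   s7    s11  s10 
   s8     s9  s10 
   s9    s12   s0 
   s10   s13   s0 
   s11   s12   s0 
   s12   s14   s2 
   s13   s14   s2 
 * s14    s3   s4 
(> = start, * = accepting)

start=s0 accept=s14 s0-a->s1 s0-b->s2 s1-a->s3 s1-b->s4 s2-a->s5 s2-b->s4 s3-a->s6 s3-b->s7 s4-a->s8 s4-b->s7 s5-a->s6 s5-b->s7 s6-a->s9 s6-b->s10 s7-a->s11 s7-b->s10 s8-a->s9 s8-b->s10 s9-a->s12 s9-b->s0 s10-a->s13 s10-b->s0 s11-a->s12 s11-b->s0 s12-a->s14 s12-b->s2 s13-a->s14 s13-b->s2 s14-a->s3 s14-b->s4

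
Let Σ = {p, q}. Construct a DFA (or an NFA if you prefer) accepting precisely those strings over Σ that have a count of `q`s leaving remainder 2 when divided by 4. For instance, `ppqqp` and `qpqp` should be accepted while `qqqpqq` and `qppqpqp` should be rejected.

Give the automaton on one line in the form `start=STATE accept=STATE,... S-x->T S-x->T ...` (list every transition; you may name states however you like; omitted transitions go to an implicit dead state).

start=S0 accept=S2 S0-p->S0 S0-q->S1 S1-p->S1 S1-q->S2 S2-p->S2 S2-q->S3 S3-p->S3 S3-q->S0

Keep the running count of `q`s modulo 4: each `q` advances along the cycle S0 → S1 → S2 → S3 → S0 while other symbols loop. Accept at S2.
A 4-state machine:
        p   q  
>  S0   S0  S1 
   S1   S1  S2 
 * S2   S2  S3 
   S3   S3  S0 
(> = start, * = accepting)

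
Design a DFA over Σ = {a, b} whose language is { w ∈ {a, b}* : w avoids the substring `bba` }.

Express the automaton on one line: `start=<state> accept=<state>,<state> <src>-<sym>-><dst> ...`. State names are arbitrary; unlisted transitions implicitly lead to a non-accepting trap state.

start=q0 accept=q0,q1,q2 q0-a->q0 q0-b->q1 q1-a->q0 q1-b->q2 q2-a->q3 q2-b->q2 q3-a->q3 q3-b->q3

Track partial matches of the forbidden pattern `bba`. State q3 is a dead state reached once `bba` has occurred; every other state accepts. q0 means no part of `bba` is currently matched.
A 4-state machine:
        a   b  
>* q0   q0  q1 
 * q1   q0  q2 
 * q2   q3  q2 
   q3   q3  q3 
(> = start, * = accepting)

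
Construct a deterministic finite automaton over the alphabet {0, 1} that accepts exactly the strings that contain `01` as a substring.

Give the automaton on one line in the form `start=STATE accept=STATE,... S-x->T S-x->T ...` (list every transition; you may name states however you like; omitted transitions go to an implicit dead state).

Track how much of `01` has been matched so far: state s0 is no progress, s2 is the absorbing accept state reached once `01` has occurred. Intermediate states record partial matches; on a mismatch, fall back to the longest reusable overlap.
A 3-state machine:
        0   1  
>  s0   s1  s0 
   s1   s1  s2 
 * s2   s2  s2 
(> = start, * = accepting)

start=s0 accept=s2 s0-0->s1 s0-1->s0 s1-0->s1 s1-1->s2 s2-0->s2 s2-1->s2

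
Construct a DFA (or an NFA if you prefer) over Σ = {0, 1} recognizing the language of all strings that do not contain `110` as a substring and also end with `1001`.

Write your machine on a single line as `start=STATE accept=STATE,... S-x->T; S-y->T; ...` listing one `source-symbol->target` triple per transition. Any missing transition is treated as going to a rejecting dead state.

Build one automaton per condition and run them in lockstep. The first has 4 states tracking partial matches of the forbidden pattern `110`; the second has 5 states tracking how much of the suffix `1001` has currently been matched. A product state is a pair (one from each), accepting exactly when both do. Equivalent product states are then merged.
With 6 states:
        0   1  
>  S0   S0  S1 
   S1   S2  S3 
   S2   S4  S1 
   S3   S3  S3 
   S4   S0  S5 
 * S5   S2  S3 
(> = start, * = accepting)

start=S0; accept=S5; S0-0->S0; S0-1->S1; S1-0->S2; S1-1->S3; S2-0->S4; S2-1->S1; S3-0->S3; S3-1->S3; S4-0->S0; S4-1->S5; S5-0->S2; S5-1->S3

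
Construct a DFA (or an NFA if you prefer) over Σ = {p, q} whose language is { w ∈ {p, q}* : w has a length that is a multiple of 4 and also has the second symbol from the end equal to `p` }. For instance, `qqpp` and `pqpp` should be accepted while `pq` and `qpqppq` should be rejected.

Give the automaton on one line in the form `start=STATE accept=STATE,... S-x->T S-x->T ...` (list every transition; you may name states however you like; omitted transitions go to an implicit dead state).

Build one automaton per condition and run them in lockstep. One (4 states) tracks the input length modulo 4; the other (7 states) tracks the last 2 symbols read. Each combined state is a pair, one component from each; accept when both components accept. Equivalent product states are then merged.
With 6 states:
       p  q 
>  A   B  B 
   B   C  C 
   C   D  E 
   D   F  F 
   E   A  A 
 * F   B  B 
(> = start, * = accepting)

start=A accept=F A-p->B A-q->B B-p->C B-q->C C-p->D C-q->E D-p->F D-q->F E-p->A E-q->A F-p->B F-q->B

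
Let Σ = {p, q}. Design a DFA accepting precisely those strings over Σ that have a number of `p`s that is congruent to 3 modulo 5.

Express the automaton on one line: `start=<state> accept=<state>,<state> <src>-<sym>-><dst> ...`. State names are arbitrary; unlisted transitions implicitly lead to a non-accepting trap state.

Keep the running count of `p`s modulo 5: each `p` advances along the cycle S0 → S1 → S2 → S3 → S4 → S0 while other symbols loop. Accept at S3.
With 5 states:
        p   q  
>  S0   S1  S0 
   S1   S2  S1 
   S2   S3  S2 
 * S3   S4  S3 
   S4   S0  S4 
(> = start, * = accepting)

start=S0 accept=S3 S0-p->S1 S0-q->S0 S1-p->S2 S1-q->S1 S2-p->S3 S2-q->S2 S3-p->S4 S3-q->S3 S4-p->S0 S4-q->S4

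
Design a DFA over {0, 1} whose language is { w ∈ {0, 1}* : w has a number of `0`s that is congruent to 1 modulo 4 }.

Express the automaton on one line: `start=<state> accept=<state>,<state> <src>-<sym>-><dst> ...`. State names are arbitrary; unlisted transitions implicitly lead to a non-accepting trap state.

start=A accept=B A-0->B A-1->A B-0->C B-1->B C-0->D C-1->C D-0->A D-1->D

Keep the running count of `0`s modulo 4: each `0` advances along the cycle A → B → C → D → A while other symbols loop. Accept at B.
With 4 states:
       0  1 
>  A   B  A 
 * B   C  B 
   C   D  C 
   D   A  D 
(> = start, * = accepting)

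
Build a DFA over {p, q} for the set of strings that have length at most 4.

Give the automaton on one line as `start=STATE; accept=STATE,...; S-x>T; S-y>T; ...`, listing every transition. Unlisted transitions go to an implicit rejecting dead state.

Count input length up to 5: every symbol moves from s0 toward s5, which means 'more than 4' and absorbs. Accept from {s0, s1, s2, s3, s4}.
        p   q  
>* s0   s1  s1 
 * s1   s2  s2 
 * s2   s3  s3 
 * s3   s4  s4 
 * s4   s5  s5 
   s5   s5  s5 
(> = start, * = accepting)

start=s0; accept=s0,s1,s2,s3,s4; s0-p>s1; s0-q>s1; s1-p>s2; s1-q>s2; s2-p>s3; s2-q>s3; s3-p>s4; s3-q>s4; s4-p>s5; s4-q>s5; s5-p>s5; s5-q>s5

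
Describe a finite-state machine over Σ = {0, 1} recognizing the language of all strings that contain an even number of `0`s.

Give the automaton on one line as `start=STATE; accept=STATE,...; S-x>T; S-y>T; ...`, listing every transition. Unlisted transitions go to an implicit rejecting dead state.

start=q0; accept=q0; q0-0>q1; q0-1>q0; q1-0>q0; q1-1>q1

Keep the running count of `0`s modulo 2: each `0` advances along the cycle q0 → q1 → q0 while other symbols loop. Accept at q0.
2 states suffice.
        0   1  
>* q0   q1  q0 
   q1   q0  q1 
(> = start, * = accepting)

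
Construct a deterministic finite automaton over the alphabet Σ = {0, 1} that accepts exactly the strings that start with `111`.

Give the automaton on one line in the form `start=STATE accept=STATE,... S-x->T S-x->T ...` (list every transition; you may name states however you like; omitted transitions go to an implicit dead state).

start=S0 accept=S3 S0-0->S4 S0-1->S1 S1-0->S4 S1-1->S2 S2-0->S4 S2-1->S3 S3-0->S3 S3-1->S3 S4-0->S4 S4-1->S4

Check the first 3 symbols one by one: S0 through S2 record how many have matched `111` so far; any wrong symbol goes to the dead state S4. After all 3 match we enter the accepting sink S3.
A 5-state machine:
        0   1  
>  S0   S4  S1 
   S1   S4  S2 
   S2   S4  S3 
 * S3   S3  S3 
   S4   S4  S4 
(> = start, * = accepting)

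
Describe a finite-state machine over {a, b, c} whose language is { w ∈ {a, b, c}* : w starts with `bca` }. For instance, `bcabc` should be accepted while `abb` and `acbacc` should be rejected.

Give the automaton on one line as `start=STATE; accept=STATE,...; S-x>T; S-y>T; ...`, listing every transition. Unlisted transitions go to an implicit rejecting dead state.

Check the first 3 symbols one by one: q0 through q2 record how many have matched `bca` so far; any wrong symbol goes to the dead state q4. After all 3 match we enter the accepting sink q3.
        a   b   c  
>  q0   q4  q1  q4 
   q1   q4  q4  q2 
   q2   q3  q4  q4 
 * q3   q3  q3  q3 
   q4   q4  q4  q4 
(> = start, * = accepting)

start=q0; accept=q3; q0-a>q4; q0-b>q1; q0-c>q4; q1-a>q4; q1-b>q4; q1-c>q2; q2-a>q3; q2-b>q4; q2-c>q4; q3-a>q3; q3-b>q3; q3-c>q3; q4-a>q4; q4-b>q4; q4-c>q4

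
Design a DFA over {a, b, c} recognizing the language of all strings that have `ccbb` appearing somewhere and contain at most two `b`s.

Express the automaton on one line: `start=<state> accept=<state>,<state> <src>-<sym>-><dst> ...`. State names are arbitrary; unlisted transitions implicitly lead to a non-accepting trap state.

Run two small machines in parallel and take their product. One (5 states) tracks whether and how much of `ccbb` has been seen; the other (4 states) tracks the count of `b`s, saturating at 3. Each combined state is a pair, one component from each; accept when both components accept. Equivalent product states are then merged.
With 6 states:
        a   b   c  
>  S0   S0  S1  S2 
   S1   S1  S1  S1 
   S2   S0  S1  S3 
   S3   S0  S4  S3 
   S4   S1  S5  S1 
 * S5   S5  S1  S5 
(> = start, * = accepting)

start=S0 accept=S5 S0-a->S0 S0-b->S1 S0-c->S2 S1-a->S1 S1-b->S1 S1-c->S1 S2-a->S0 S2-b->S1 S2-c->S3 S3-a->S0 S3-b->S4 S3-c->S3 S4-a->S1 S4-b->S5 S4-c->S1 S5-a->S5 S5-b->S1 S5-c->S5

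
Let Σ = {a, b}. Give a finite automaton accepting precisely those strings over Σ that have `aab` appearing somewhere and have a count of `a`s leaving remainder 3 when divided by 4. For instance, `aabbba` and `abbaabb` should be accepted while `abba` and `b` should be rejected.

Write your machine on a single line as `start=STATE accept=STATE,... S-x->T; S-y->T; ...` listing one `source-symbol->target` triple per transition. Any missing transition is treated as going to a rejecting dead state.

start=q0; accept=q8; q0-a->q1; q0-b->q0; q1-a->q2; q1-b->q3; q2-a->q4; q2-b->q5; q3-a->q6; q3-b->q3; q4-a->q7; q4-b->q8; q5-a->q8; q5-b->q5; q6-a->q4; q6-b->q9; q7-a->q10; q7-b->q11; q8-a->q11; q8-b->q8; q9-a->q12; q9-b->q9; q10-a->q2; q10-b->q13; q11-a->q13; q11-b->q11; q12-a->q7; q12-b->q14; q13-a->q5; q13-b->q13; q14-a->q15; q14-b->q14; q15-a->q10; q15-b->q0

Build one automaton per condition and run them in lockstep. One (4 states) tracks whether and how much of `aab` has been seen; the other (4 states) tracks the count of `a`s modulo 4. Each combined state is a pair, one component from each; accept when both components accept.
16 states suffice.
          a    b  
>  q0     q1   q0 
   q1     q2   q3 
   q2     q4   q5 
   q3     q6   q3 
   q4     q7   q8 
   q5     q8   q5 
   q6     q4   q9 
   q7    q10  q11 
 * q8    q11   q8 
   q9    q12   q9 
   q10    q2  q13 
   q11   q13  q11 
   q12    q7  q14 
   q13    q5  q13 
   q14   q15  q14 
   q15   q10   q0 
(> = start, * = accepting)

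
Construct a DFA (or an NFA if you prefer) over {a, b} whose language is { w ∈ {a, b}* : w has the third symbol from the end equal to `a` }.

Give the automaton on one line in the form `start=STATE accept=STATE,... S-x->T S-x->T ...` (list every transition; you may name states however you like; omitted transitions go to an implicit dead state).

start=q0 accept=q7,q8,q9,q10 q0-a->q1 q0-b->q2 q1-a->q3 q1-b->q4 q2-a->q5 q2-b->q6 q3-a->q7 q3-b->q8 q4-a->q9 q4-b->q10 q5-a->q11 q5-b->q12 q6-a->q13 q6-b->q14 q7-a->q7 q7-b->q8 q8-a->q9 q8-b->q10 q9-a->q11 q9-b->q12 q10-a->q13 q10-b->q14 q11-a->q7 q11-b->q8 q12-a->q9 q12-b->q10 q13-a->q11 q13-b->q12 q14-a->q13 q14-b->q14

A DFA must remember the last 3 symbols (since which symbol is third-to-last isn't known until the input ends). Use one state per possible window of the last ≤3 symbols; accept from those whose window starts with `a`.
With 15 states:
          a    b  
>  q0     q1   q2 
   q1     q3   q4 
   q2     q5   q6 
   q3     q7   q8 
   q4     q9  q10 
   q5    q11  q12 
   q6    q13  q14 
 * q7     q7   q8 
 * q8     q9  q10 
 * q9    q11  q12 
 * q10   q13  q14 
   q11    q7   q8 
   q12    q9  q10 
   q13   q11  q12 
   q14   q13  q14 
(> = start, * = accepting)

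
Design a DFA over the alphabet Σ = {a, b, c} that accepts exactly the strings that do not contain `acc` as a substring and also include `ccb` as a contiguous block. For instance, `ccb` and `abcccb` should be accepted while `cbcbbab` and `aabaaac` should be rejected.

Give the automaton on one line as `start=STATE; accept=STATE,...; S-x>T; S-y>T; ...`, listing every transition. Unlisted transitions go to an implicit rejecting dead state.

start=S0; accept=S6,S9,S11; S0-a>S1; S0-b>S0; S0-c>S2; S1-a>S1; S1-b>S0; S1-c>S3; S2-a>S1; S2-b>S0; S2-c>S4; S3-a>S1; S3-b>S0; S3-c>S5; S4-a>S1; S4-b>S6; S4-c>S4; S5-a>S7; S5-b>S8; S5-c>S5; S6-a>S9; S6-b>S6; S6-c>S6; S7-a>S7; S7-b>S7; S7-c>S10; S8-a>S8; S8-b>S8; S8-c>S8; S9-a>S9; S9-b>S6; S9-c>S11; S10-a>S7; S10-b>S7; S10-c>S5; S11-a>S9; S11-b>S6; S11-c>S8

Run two small machines in parallel and take their product. The first has 4 states tracking partial matches of the forbidden pattern `acc`; the second has 4 states tracking whether and how much of `ccb` has been seen. A product state is a pair (one from each), accepting exactly when both do.
12 states suffice.
          a    b    c  
>  S0     S1   S0   S2 
   S1     S1   S0   S3 
   S2     S1   S0   S4 
   S3     S1   S0   S5 
   S4     S1   S6   S4 
   S5     S7   S8   S5 
 * S6     S9   S6   S6 
   S7     S7   S7  S10 
   S8     S8   S8   S8 
 * S9     S9   S6  S11 
   S10    S7   S7   S5 
 * S11    S9   S6   S8 
(> = start, * = accepting)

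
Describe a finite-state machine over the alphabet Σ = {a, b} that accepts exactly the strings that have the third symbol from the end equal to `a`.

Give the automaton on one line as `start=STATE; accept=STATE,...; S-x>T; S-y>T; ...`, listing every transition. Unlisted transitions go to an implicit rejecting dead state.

Because acceptance depends on a position counted from the end, the machine has to buffer the most recent 3 symbols. Make each state the string of the last up-to-3 symbols read; on input `x` shift the window left and append `x`. Accept when the buffered window has length 3 and begins with `a`.
A 15-state machine:
          a    b  
>  s0     s1   s2 
   s1     s3   s4 
   s2     s5   s6 
   s3     s7   s8 
   s4     s9  s10 
   s5    s11  s12 
   s6    s13  s14 
 * s7     s7   s8 
 * s8     s9  s10 
 * s9    s11  s12 
 * s10   s13  s14 
   s11    s7   s8 
   s12    s9  s10 
   s13   s11  s12 
   s14   s13  s14 
(> = start, * = accepting)

start=s0; accept=s7,s8,s9,s10; s0-a>s1; s0-b>s2; s1-a>s3; s1-b>s4; s2-a>s5; s2-b>s6; s3-a>s7; s3-b>s8; s4-a>s9; s4-b>s10; s5-a>s11; s5-b>s12; s6-a>s13; s6-b>s14; s7-a>s7; s7-b>s8; s8-a>s9; s8-b>s10; s9-a>s11; s9-b>s12; s10-a>s13; s10-b>s14; s11-a>s7; s11-b>s8; s12-a>s9; s12-b>s10; s13-a>s11; s13-b>s12; s14-a>s13; s14-b>s14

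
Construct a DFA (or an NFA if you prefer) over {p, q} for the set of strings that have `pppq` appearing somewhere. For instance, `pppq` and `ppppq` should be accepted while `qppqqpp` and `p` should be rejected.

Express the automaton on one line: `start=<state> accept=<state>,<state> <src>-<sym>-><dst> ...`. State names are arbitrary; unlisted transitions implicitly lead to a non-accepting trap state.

Track how much of `pppq` has been matched so far: state S0 is no progress, S4 is the absorbing accept state reached once `pppq` has occurred. Intermediate states record partial matches; on a mismatch, fall back to the longest reusable overlap.
A 5-state machine:
        p   q  
>  S0   S1  S0 
   S1   S2  S0 
   S2   S3  S0 
   S3   S3  S4 
 * S4   S4  S4 
(> = start, * = accepting)

start=S0 accept=S4 S0-p->S1 S0-q->S0 S1-p->S2 S1-q->S0 S2-p->S3 S2-q->S0 S3-p->S3 S3-q->S4 S4-p->S4 S4-q->S4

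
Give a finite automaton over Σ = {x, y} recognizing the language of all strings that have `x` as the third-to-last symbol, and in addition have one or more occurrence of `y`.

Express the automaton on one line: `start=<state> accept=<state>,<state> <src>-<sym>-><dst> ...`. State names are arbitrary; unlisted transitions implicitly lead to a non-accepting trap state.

start=S0 accept=S6,S7,S8,S10 S0-x->S1 S0-y->S2 S1-x->S3 S1-y->S4 S2-x->S5 S2-y->S2 S3-x->S3 S3-y->S6 S4-x->S7 S4-y->S8 S5-x->S9 S5-y->S4 S6-x->S7 S6-y->S8 S7-x->S9 S7-y->S4 S8-x->S5 S8-y->S2 S9-x->S10 S9-y->S6 S10-x->S10 S10-y->S6

Build one automaton per condition and run them in lockstep. One (15 states) tracks the last 3 symbols read; the other (3 states) tracks the count of `y`s, saturating at 2. Each combined state is a pair, one component from each; accept when both components accept. After merging equivalent states the machine shrinks.
With 11 states:
          x    y  
>  S0     S1   S2 
   S1     S3   S4 
   S2     S5   S2 
   S3     S3   S6 
   S4     S7   S8 
   S5     S9   S4 
 * S6     S7   S8 
 * S7     S9   S4 
 * S8     S5   S2 
   S9    S10   S6 
 * S10   S10   S6 
(> = start, * = accepting)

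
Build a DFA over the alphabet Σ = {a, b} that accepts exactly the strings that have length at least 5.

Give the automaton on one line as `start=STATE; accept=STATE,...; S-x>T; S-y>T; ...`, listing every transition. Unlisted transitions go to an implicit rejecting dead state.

Count input length up to 6: every symbol moves from S0 toward S6, which means 'more than 5' and absorbs. Accept from {S5, S6}.
7 states suffice.
        a   b  
>  S0   S1  S1 
   S1   S2  S2 
   S2   S3  S3 
   S3   S4  S4 
   S4   S5  S5 
 * S5   S6  S6 
 * S6   S6  S6 
(> = start, * = accepting)

start=S0; accept=S5,S6; S0-a>S1; S0-b>S1; S1-a>S2; S1-b>S2; S2-a>S3; S2-b>S3; S3-a>S4; S3-b>S4; S4-a>S5; S4-b>S5; S5-a>S6; S5-b>S6; S6-a>S6; S6-b>S6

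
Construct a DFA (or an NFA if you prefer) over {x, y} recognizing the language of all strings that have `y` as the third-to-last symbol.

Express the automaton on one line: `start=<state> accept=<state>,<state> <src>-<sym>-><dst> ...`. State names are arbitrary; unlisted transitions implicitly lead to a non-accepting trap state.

Because acceptance depends on a position counted from the end, the machine has to buffer the most recent 3 symbols. Make each state the string of the last up-to-3 symbols read; on input `x` shift the window left and append `x`. Accept when the buffered window has length 3 and begins with `y`.
A 15-state machine:
       x  y 
>  A   B  C 
   B   D  E 
   C   F  G 
   D   H  I 
   E   J  K 
   F   L  M 
   G   N  O 
   H   H  I 
   I   J  K 
   J   L  M 
   K   N  O 
 * L   H  I 
 * M   J  K 
 * N   L  M 
 * O   N  O 
(> = start, * = accepting)

start=A accept=L,M,N,O A-x->B A-y->C B-x->D B-y->E C-x->F C-y->G D-x->H D-y->I E-x->J E-y->K F-x->L F-y->M G-x->N G-y->O H-x->H H-y->I I-x->J I-y->K J-x->L J-y->M K-x->N K-y->O L-x->H L-y->I M-x->J M-y->K N-x->L N-y->M O-x->N O-y->O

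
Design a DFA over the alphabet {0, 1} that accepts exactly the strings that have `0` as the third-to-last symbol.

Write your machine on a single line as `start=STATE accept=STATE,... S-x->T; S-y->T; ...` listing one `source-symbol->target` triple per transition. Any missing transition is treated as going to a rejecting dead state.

A DFA must remember the last 3 symbols (since which symbol is third-to-last isn't known until the input ends). Use one state per possible window of the last ≤3 symbols; accept from those whose window starts with `0`.
          0    1  
>  S0     S1   S2 
   S1     S3   S4 
   S2     S5   S6 
   S3     S7   S8 
   S4     S9  S10 
   S5    S11  S12 
   S6    S13  S14 
 * S7     S7   S8 
 * S8     S9  S10 
 * S9    S11  S12 
 * S10   S13  S14 
   S11    S7   S8 
   S12    S9  S10 
   S13   S11  S12 
   S14   S13  S14 
(> = start, * = accepting)

start=S0; accept=S7,S8,S9,S10; S0-0->S1; S0-1->S2; S1-0->S3; S1-1->S4; S2-0->S5; S2-1->S6; S3-0->S7; S3-1->S8; S4-0->S9; S4-1->S10; S5-0->S11; S5-1->S12; S6-0->S13; S6-1->S14; S7-0->S7; S7-1->S8; S8-0->S9; S8-1->S10; S9-0->S11; S9-1->S12; S10-0->S13; S10-1->S14; S11-0->S7; S11-1->S8; S12-0->S9; S12-1->S10; S13-0->S11; S13-1->S12; S14-0->S13; S14-1->S14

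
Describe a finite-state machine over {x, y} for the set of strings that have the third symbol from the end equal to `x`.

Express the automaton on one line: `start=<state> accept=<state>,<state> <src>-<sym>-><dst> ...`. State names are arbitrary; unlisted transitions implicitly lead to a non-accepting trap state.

start=s0 accept=s7,s8,s9,s10 s0-x->s1 s0-y->s2 s1-x->s3 s1-y->s4 s2-x->s5 s2-y->s6 s3-x->s7 s3-y->s8 s4-x->s9 s4-y->s10 s5-x->s11 s5-y->s12 s6-x->s13 s6-y->s14 s7-x->s7 s7-y->s8 s8-x->s9 s8-y->s10 s9-x->s11 s9-y->s12 s10-x->s13 s10-y->s14 s11-x->s7 s11-y->s8 s12-x->s9 s12-y->s10 s13-x->s11 s13-y->s12 s14-x->s13 s14-y->s14

Because acceptance depends on a position counted from the end, the machine has to buffer the most recent 3 symbols. Make each state the string of the last up-to-3 symbols read; on input `x` shift the window left and append `x`. Accept when the buffered window has length 3 and begins with `x`.
A 15-state machine:
          x    y  
>  s0     s1   s2 
   s1     s3   s4 
   s2     s5   s6 
   s3     s7   s8 
   s4     s9  s10 
   s5    s11  s12 
   s6    s13  s14 
 * s7     s7   s8 
 * s8     s9  s10 
 * s9    s11  s12 
 * s10   s13  s14 
   s11    s7   s8 
   s12    s9  s10 
   s13   s11  s12 
   s14   s13  s14 
(> = start, * = accepting)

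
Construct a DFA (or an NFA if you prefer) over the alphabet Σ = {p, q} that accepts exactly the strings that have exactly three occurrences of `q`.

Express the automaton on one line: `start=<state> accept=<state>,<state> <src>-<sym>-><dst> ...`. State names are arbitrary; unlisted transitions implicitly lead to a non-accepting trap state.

start=S0 accept=S3 S0-p->S0 S0-q->S1 S1-p->S1 S1-q->S2 S2-p->S2 S2-q->S3 S3-p->S3 S3-q->S4 S4-p->S4 S4-q->S4

Count `q`s, saturating at 4: states S0 through S3 mean 0 through 3 `q`s seen; S4 means more than 3. Each `q` increments (capped at S4); other symbols loop. Accept from {S3}.
        p   q  
>  S0   S0  S1 
   S1   S1  S2 
   S2   S2  S3 
 * S3   S3  S4 
   S4   S4  S4 
(> = start, * = accepting)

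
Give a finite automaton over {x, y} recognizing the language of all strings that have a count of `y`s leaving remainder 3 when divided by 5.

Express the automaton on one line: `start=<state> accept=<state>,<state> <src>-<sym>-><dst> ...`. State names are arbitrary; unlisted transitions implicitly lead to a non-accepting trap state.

The only thing that matters is how many `y`s have appeared, reduced mod 5. Use one state per residue: q0 for 0, …, q4 for 4. Reading `y` moves to the next residue; anything else stays put. q3 is accepting.
        x   y  
>  q0   q0  q1 
   q1   q1  q2 
   q2   q2  q3 
 * q3   q3  q4 
   q4   q4  q0 
(> = start, * = accepting)

start=q0 accept=q3 q0-x->q0 q0-y->q1 q1-x->q1 q1-y->q2 q2-x->q2 q2-y->q3 q3-x->q3 q3-y->q4 q4-x->q4 q4-y->q0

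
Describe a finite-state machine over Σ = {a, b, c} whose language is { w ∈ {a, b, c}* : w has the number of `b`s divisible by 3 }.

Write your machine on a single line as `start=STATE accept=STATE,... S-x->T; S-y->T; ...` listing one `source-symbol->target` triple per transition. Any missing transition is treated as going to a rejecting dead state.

Keep the running count of `b`s modulo 3: each `b` advances along the cycle q0 → q1 → q2 → q0 while other symbols loop. Accept at q0.
3 states suffice.
        a   b   c  
>* q0   q0  q1  q0 
   q1   q1  q2  q1 
   q2   q2  q0  q2 
(> = start, * = accepting)

start=q0; accept=q0; q0-a->q0; q0-b->q1; q0-c->q0; q1-a->q1; q1-b->q2; q1-c->q1; q2-a->q2; q2-b->q0; q2-c->q2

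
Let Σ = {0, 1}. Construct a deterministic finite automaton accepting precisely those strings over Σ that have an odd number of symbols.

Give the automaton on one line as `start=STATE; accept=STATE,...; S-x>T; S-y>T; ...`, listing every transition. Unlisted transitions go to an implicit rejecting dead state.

Count input length modulo 2: every symbol advances one step around the cycle q0 → q1 → q0. Accept at q1.
A 2-state machine:
        0   1  
>  q0   q1  q1 
 * q1   q0  q0 
(> = start, * = accepting)

start=q0; accept=q1; q0-0>q1; q0-1>q1; q1-0>q0; q1-1>q0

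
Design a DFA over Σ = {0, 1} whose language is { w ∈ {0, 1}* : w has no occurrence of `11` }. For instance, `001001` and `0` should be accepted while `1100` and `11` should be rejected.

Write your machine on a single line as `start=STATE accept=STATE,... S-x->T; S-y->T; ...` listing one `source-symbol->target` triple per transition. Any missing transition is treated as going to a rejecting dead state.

start=s0; accept=s0,s1; s0-0->s0; s0-1->s1; s1-0->s0; s1-1->s2; s2-0->s2; s2-1->s2

Track partial matches of the forbidden pattern `11`. State s2 is a dead state reached once `11` has occurred; every other state accepts. s0 means no part of `11` is currently matched.
3 states suffice.
        0   1  
>* s0   s0  s1 
 * s1   s0  s2 
   s2   s2  s2 
(> = start, * = accepting)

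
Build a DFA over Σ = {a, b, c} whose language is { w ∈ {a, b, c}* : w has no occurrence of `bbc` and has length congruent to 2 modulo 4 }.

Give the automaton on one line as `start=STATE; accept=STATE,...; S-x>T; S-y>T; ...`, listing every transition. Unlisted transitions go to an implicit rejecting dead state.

Build one automaton per condition and run them in lockstep. One (4 states) tracks partial matches of the forbidden pattern `bbc`; the other (4 states) tracks the input length modulo 4. Each combined state is a pair, one component from each; accept when both components accept. After merging equivalent states the machine shrinks.
A 13-state machine:
          a    b    c  
>  S0     S1   S2   S1 
   S1     S3   S4   S3 
   S2     S3   S5   S3 
 * S3     S6   S7   S6 
 * S4     S6   S8   S6 
 * S5     S6   S8   S9 
   S6     S0  S10   S0 
   S7     S0  S11   S0 
   S8     S0  S11   S9 
   S9     S9   S9   S9 
   S10    S1  S12   S1 
   S11    S1  S12   S9 
   S12    S3   S5   S9 
(> = start, * = accepting)

start=S0; accept=S3,S4,S5; S0-a>S1; S0-b>S2; S0-c>S1; S1-a>S3; S1-b>S4; S1-c>S3; S2-a>S3; S2-b>S5; S2-c>S3; S3-a>S6; S3-b>S7; S3-c>S6; S4-a>S6; S4-b>S8; S4-c>S6; S5-a>S6; S5-b>S8; S5-c>S9; S6-a>S0; S6-b>S10; S6-c>S0; S7-a>S0; S7-b>S11; S7-c>S0; S8-a>S0; S8-b>S11; S8-c>S9; S9-a>S9; S9-b>S9; S9-c>S9; S10-a>S1; S10-b>S12; S10-c>S1; S11-a>S1; S11-b>S12; S11-c>S9; S12-a>S3; S12-b>S5; S12-c>S9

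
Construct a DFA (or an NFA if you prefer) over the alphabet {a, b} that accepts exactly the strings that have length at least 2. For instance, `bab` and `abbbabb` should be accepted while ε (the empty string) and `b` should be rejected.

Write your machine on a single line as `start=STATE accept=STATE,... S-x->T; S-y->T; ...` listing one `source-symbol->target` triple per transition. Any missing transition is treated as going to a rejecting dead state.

We only need to distinguish lengths 0, 1, …, 2, and '>2'. Chain S0 → S1 → S2 → S3 on every symbol, with S3 looping. Accepting states: {S2, S3}.
A 4-state machine:
        a   b  
>  S0   S1  S1 
   S1   S2  S2 
 * S2   S3  S3 
 * S3   S3  S3 
(> = start, * = accepting)

start=S0; accept=S2,S3; S0-a->S1; S0-b->S1; S1-a->S2; S1-b->S2; S2-a->S3; S2-b->S3; S3-a->S3; S3-b->S3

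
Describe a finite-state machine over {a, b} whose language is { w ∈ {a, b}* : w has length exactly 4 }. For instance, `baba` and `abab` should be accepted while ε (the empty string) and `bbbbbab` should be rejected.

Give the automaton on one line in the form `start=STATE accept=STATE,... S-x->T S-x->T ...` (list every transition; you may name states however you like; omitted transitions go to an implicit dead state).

start=q0 accept=q4 q0-a->q1 q0-b->q1 q1-a->q2 q1-b->q2 q2-a->q3 q2-b->q3 q3-a->q4 q3-b->q4 q4-a->q5 q4-b->q5 q5-a->q5 q5-b->q5

Count input length up to 5: every symbol moves from q0 toward q5, which means 'more than 4' and absorbs. Accept from {q4}.
6 states suffice.
        a   b  
>  q0   q1  q1 
   q1   q2  q2 
   q2   q3  q3 
   q3   q4  q4 
 * q4   q5  q5 
   q5   q5  q5 
(> = start, * = accepting)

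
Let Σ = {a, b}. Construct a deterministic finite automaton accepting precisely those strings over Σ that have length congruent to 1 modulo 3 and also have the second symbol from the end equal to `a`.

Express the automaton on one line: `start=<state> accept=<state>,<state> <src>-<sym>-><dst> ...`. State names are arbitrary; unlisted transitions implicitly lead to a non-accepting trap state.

Build one automaton per condition and run them in lockstep. One (3 states) tracks the input length modulo 3; the other (7 states) tracks the last 2 symbols read. Each combined state is a pair, one component from each; accept when both components accept. Equivalent product states are then merged.
With 5 states:
        a   b  
>  s0   s1  s1 
   s1   s2  s2 
   s2   s3  s0 
   s3   s4  s4 
 * s4   s2  s2 
(> = start, * = accepting)

start=s0 accept=s4 s0-a->s1 s0-b->s1 s1-a->s2 s1-b->s2 s2-a->s3 s2-b->s0 s3-a->s4 s3-b->s4 s4-a->s2 s4-b->s2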